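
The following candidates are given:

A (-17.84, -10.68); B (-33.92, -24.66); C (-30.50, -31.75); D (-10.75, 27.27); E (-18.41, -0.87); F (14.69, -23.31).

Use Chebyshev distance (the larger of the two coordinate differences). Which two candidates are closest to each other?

B and C

Pairwise distances:
A–B: max(|-16.08|, |-13.98|) = 16.08
A–C: max(|-12.66|, |-21.07|) = 21.07
A–D: max(|7.09|, |37.95|) = 37.95
A–E: max(|-0.57|, |9.81|) = 9.81
A–F: max(|32.53|, |-12.63|) = 32.53
B–C: max(|3.42|, |-7.09|) = 7.09
B–D: max(|23.17|, |51.93|) = 51.93
B–E: max(|15.51|, |23.79|) = 23.79
B–F: max(|48.61|, |1.35|) = 48.61
C–D: max(|19.75|, |59.02|) = 59.02
C–E: max(|12.09|, |30.88|) = 30.88
C–F: max(|45.19|, |8.44|) = 45.19
D–E: max(|-7.66|, |-28.14|) = 28.14
D–F: max(|25.44|, |-50.58|) = 50.58
E–F: max(|33.10|, |-22.44|) = 33.10
Closest pair: B–C at 7.09.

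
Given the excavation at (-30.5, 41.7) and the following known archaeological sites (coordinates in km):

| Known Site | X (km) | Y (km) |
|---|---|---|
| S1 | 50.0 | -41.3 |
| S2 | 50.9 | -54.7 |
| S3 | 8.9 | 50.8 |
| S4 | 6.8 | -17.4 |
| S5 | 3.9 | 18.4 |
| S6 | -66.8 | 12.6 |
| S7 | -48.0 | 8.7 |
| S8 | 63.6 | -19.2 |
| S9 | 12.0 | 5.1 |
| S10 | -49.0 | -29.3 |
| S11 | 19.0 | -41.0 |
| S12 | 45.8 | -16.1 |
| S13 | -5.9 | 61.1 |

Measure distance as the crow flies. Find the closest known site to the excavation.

Distances from (-30.5, 41.7):
S1: 115.6 km
S2: 126.2 km
S3: 40.4 km
S4: 69.9 km
S5: 41.5 km
S6: 46.5 km
S7: 37.4 km
S8: 112.1 km
S9: 56.1 km
S10: 73.4 km
S11: 96.4 km
S12: 95.7 km
S13: 31.3 km
Minimum: S13 at 31.3 km.

S13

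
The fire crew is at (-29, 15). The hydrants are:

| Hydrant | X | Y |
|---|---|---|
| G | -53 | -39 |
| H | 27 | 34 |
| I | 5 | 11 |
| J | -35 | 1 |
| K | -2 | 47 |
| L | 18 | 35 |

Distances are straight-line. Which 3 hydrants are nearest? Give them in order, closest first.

J, I, K

Distances from (-29, 15):
G: 59.09
H: 59.14
I: 34.23
J: 15.23
K: 41.87
L: 51.08
Sorted: J (15.23) < I (34.23) < K (41.87) < L (51.08) < G (59.09) < …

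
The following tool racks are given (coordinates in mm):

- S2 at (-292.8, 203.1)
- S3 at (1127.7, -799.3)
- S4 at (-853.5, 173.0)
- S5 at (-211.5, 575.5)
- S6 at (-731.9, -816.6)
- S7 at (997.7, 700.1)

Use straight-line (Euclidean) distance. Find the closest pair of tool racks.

Pairwise distances:
S2–S5: 381.2 mm
S2–S4: 561.5 mm
S4–S5: 757.7 mm
S4–S6: 997.0 mm
S2–S6: 1110.2 mm
S5–S7: 1215.6 mm
S2–S7: 1382.9 mm
S5–S6: 1486.2 mm
S3–S7: 1505.0 mm
S2–S3: 1738.6 mm
S3–S6: 1859.7 mm
S3–S5: 1919.3 mm
S4–S7: 1924.8 mm
S3–S4: 2206.9 mm
S6–S7: 2300.4 mm
Closest pair: S2–S5 at 381.2 mm.

S2 and S5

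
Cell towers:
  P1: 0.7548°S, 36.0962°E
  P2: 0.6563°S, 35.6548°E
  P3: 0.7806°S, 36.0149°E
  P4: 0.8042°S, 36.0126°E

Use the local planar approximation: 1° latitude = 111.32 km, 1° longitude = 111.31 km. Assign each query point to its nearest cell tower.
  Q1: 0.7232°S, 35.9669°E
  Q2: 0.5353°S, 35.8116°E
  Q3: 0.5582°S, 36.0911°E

Q1 at 0.7232°S, 35.9669°E:
  P1: √((-0.0316·111.32)² + (0.1293·111.31)²) = √(12.374298 + 207.140688) = 14.8160 km
  P2: √((0.0669·111.32)² + (-0.3121·111.31)²) = √(55.462396 + 1206.857248) = 35.5291 km
  P3: √((-0.0574·111.32)² + (0.0480·111.31)²) = √(40.829135 + 28.546367) = 8.3292 km
  P4: √((-0.0810·111.32)² + (0.0457·111.31)²) = √(81.304846 + 25.876216) = 10.3528 km
  → nearest: P3 (8.3292 km)
Q2 at 0.5353°S, 35.8116°E:
  P1: √((-0.2195·111.32)² + (0.2846·111.31)²) = √(597.056519 + 1003.548017) = 40.0076 km
  P2: √((-0.1210·111.32)² + (-0.1568·111.31)²) = √(181.433357 + 304.621451) = 22.0467 km
  P3: √((-0.2453·111.32)² + (0.2033·111.31)²) = √(745.661108 + 512.086259) = 35.4647 km
  P4: √((-0.2689·111.32)² + (0.2010·111.31)²) = √(896.041243 + 500.565000) = 37.3712 km
  → nearest: P2 (22.0467 km)
Q3 at 0.5582°S, 36.0911°E:
  P1: √((-0.1966·111.32)² + (0.0051·111.31)²) = √(478.975636 + 0.322262) = 21.8929 km
  P2: √((-0.0981·111.32)² + (-0.4363·111.31)²) = √(119.257146 + 2358.515808) = 49.7772 km
  P3: √((-0.2224·111.32)² + (-0.0762·111.31)²) = √(612.937173 + 71.941304) = 26.1702 km
  P4: √((-0.2460·111.32)² + (-0.0785·111.31)²) = √(749.922889 + 76.349760) = 28.7450 km
  → nearest: P1 (21.8929 km)

Q1→P3; Q2→P2; Q3→P1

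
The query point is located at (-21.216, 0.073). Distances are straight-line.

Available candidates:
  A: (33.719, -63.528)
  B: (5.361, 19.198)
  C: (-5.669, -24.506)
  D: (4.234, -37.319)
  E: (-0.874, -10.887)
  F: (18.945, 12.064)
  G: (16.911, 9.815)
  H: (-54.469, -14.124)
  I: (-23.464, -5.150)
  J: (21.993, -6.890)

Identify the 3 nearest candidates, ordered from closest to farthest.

I, E, C

Distances from (-21.216, 0.073):
A: 84.041
B: 32.743
C: 29.083
D: 45.231
E: 23.107
F: 41.913
G: 39.352
H: 36.157
I: 5.686
J: 43.766
Sorted: I (5.686) < E (23.107) < C (29.083) < B (32.743) < H (36.157) < …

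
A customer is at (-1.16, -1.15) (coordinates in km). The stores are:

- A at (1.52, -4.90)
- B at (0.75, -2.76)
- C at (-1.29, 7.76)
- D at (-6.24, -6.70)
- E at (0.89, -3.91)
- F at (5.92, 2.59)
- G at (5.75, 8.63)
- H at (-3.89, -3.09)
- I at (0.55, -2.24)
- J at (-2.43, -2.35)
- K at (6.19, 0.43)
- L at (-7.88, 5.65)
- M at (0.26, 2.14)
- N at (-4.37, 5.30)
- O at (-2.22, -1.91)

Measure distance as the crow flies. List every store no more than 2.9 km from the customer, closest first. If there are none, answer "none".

O, J, I, B

Distances from (-1.16, -1.15):
A: √((2.68)² + (-3.75)²) = √(7.18240 + 14.06250) = 4.609 km
B: √((1.91)² + (-1.61)²) = √(3.64810 + 2.59210) = 2.498 km
C: √((-0.13)² + (8.91)²) = √(0.01690 + 79.38810) = 8.911 km
D: √((-5.08)² + (-5.55)²) = √(25.80640 + 30.80250) = 7.524 km
E: √((2.05)² + (-2.76)²) = √(4.20250 + 7.61760) = 3.438 km
F: √((7.08)² + (3.74)²) = √(50.12640 + 13.98760) = 8.007 km
G: √((6.91)² + (9.78)²) = √(47.74810 + 95.64840) = 11.975 km
H: √((-2.73)² + (-1.94)²) = √(7.45290 + 3.76360) = 3.349 km
I: √((1.71)² + (-1.09)²) = √(2.92410 + 1.18810) = 2.028 km
J: √((-1.27)² + (-1.20)²) = √(1.61290 + 1.44000) = 1.747 km
K: √((7.35)² + (1.58)²) = √(54.02250 + 2.49640) = 7.518 km
L: √((-6.72)² + (6.80)²) = √(45.15840 + 46.24000) = 9.560 km
M: √((1.42)² + (3.29)²) = √(2.01640 + 10.82410) = 3.583 km
N: √((-3.21)² + (6.45)²) = √(10.30410 + 41.60250) = 7.205 km
O: √((-1.06)² + (-0.76)²) = √(1.12360 + 0.57760) = 1.304 km
Threshold 2.9 km: O (1.304 km), J (1.747 km), I (2.028 km), B (2.498 km) are within range.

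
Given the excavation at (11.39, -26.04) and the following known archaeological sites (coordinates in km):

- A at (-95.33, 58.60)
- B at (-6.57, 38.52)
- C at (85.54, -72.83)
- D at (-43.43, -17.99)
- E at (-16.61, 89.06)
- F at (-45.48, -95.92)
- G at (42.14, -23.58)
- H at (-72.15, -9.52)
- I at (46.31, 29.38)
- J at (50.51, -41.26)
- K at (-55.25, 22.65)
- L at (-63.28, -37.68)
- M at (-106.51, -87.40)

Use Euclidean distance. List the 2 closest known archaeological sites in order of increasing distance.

Distances from (11.39, -26.04):
A: 136.21 km
B: 67.01 km
C: 87.68 km
D: 55.41 km
E: 118.46 km
F: 90.10 km
G: 30.85 km
H: 85.16 km
I: 65.50 km
J: 41.98 km
K: 82.53 km
L: 75.57 km
M: 132.91 km
Sorted: G (30.85 km) < J (41.98 km) < D (55.41 km) < I (65.50 km) < …

G, J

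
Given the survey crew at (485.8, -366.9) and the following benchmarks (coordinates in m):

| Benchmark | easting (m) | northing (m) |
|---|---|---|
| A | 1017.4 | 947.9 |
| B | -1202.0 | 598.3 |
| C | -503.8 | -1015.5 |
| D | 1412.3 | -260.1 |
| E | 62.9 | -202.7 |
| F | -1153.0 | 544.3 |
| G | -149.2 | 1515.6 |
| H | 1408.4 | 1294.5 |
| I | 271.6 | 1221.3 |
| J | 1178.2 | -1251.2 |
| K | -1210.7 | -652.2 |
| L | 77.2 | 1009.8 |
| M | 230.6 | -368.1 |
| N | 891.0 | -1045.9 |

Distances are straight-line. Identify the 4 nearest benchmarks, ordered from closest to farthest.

M, E, N, D

Distances from (485.8, -366.9):
A: √((531.6)² + (1314.8)²) = √(282598.560 + 1728699.040) = 1418.2 m
B: √((-1687.8)² + (965.2)²) = √(2848668.840 + 931611.040) = 1944.3 m
C: √((-989.6)² + (-648.6)²) = √(979308.160 + 420681.960) = 1183.2 m
D: √((926.5)² + (106.8)²) = √(858402.250 + 11406.240) = 932.6 m
E: √((-422.9)² + (164.2)²) = √(178844.410 + 26961.640) = 453.7 m
F: √((-1638.8)² + (911.2)²) = √(2685665.440 + 830285.440) = 1875.1 m
G: √((-635.0)² + (1882.5)²) = √(403225.000 + 3543806.250) = 1986.7 m
H: √((922.6)² + (1661.4)²) = √(851190.760 + 2760249.960) = 1900.4 m
I: √((-214.2)² + (1588.2)²) = √(45881.640 + 2522379.240) = 1602.6 m
J: √((692.4)² + (-884.3)²) = √(479417.760 + 781986.490) = 1123.1 m
K: √((-1696.5)² + (-285.3)²) = √(2878112.250 + 81396.090) = 1720.3 m
L: √((-408.6)² + (1376.7)²) = √(166953.960 + 1895302.890) = 1436.1 m
M: √((-255.2)² + (-1.2)²) = √(65127.040 + 1.440) = 255.2 m
N: √((405.2)² + (-679.0)²) = √(164187.040 + 461041.000) = 790.7 m
Sorted: M (255.2 m) < E (453.7 m) < N (790.7 m) < D (932.6 m) < J (1123.1 m) < C (1183.2 m) < …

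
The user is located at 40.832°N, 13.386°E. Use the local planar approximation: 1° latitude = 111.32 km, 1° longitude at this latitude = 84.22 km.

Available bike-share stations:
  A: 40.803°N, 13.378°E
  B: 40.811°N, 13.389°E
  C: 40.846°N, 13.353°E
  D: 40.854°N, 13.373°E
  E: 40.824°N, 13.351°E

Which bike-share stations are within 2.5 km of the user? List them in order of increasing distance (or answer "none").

Distances from 40.832°N, 13.386°E:
A: √((-0.029·111.32)² + (-0.008·84.22)²) = √(10.42179 + 0.45395) = 3.298 km
B: √((-0.021·111.32)² + (0.003·84.22)²) = √(5.46493 + 0.06384) = 2.351 km
C: √((0.014·111.32)² + (-0.033·84.22)²) = √(2.42886 + 7.72429) = 3.186 km
D: √((0.022·111.32)² + (-0.013·84.22)²) = √(5.99780 + 1.19872) = 2.683 km
E: √((-0.008·111.32)² + (-0.035·84.22)²) = √(0.79310 + 8.68894) = 3.079 km
Threshold 2.5 km: B (2.351 km) is within range.

B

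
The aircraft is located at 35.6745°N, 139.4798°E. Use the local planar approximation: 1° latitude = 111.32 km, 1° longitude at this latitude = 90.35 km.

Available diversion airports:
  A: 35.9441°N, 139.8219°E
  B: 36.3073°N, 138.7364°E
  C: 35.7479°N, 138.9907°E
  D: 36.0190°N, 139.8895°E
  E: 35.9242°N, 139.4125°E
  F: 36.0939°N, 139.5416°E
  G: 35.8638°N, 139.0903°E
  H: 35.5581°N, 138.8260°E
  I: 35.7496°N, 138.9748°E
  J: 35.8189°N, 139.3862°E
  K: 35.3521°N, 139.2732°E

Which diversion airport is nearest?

Distances from 35.6745°N, 139.4798°E:
A: √((0.2696·111.32)² + (0.3421·90.35)²) = √(900.712461 + 955.349899) = 43.0820 km
B: √((0.6328·111.32)² + (-0.7434·90.35)²) = √(4962.257951 + 4511.297079) = 97.3322 km
C: √((0.0734·111.32)² + (-0.4891·90.35)²) = √(66.763411 + 1952.772450) = 44.9392 km
D: √((0.3445·111.32)² + (0.4097·90.35)²) = √(1470.702558 + 1370.213499) = 53.3002 km
E: √((0.2497·111.32)² + (-0.0673·90.35)²) = √(772.651194 + 36.973149) = 28.4539 km
F: √((0.4194·111.32)² + (0.0618·90.35)²) = √(2179.732741 + 31.176924) = 47.0203 km
G: √((0.1893·111.32)² + (-0.3895·90.35)²) = √(444.066103 + 1238.429355) = 41.0182 km
H: √((-0.1164·111.32)² + (-0.6538·90.35)²) = √(167.900642 + 3489.362957) = 60.4753 km
I: √((0.0751·111.32)² + (-0.5050·90.35)²) = √(69.891807 + 2081.800316) = 46.3863 km
J: √((0.1444·111.32)² + (-0.0936·90.35)²) = √(258.393022 + 71.516790) = 18.1634 km
K: √((-0.3224·111.32)² + (-0.2066·90.35)²) = √(1288.061091 + 348.431129) = 40.4536 km
Minimum: J at 18.1634 km.

J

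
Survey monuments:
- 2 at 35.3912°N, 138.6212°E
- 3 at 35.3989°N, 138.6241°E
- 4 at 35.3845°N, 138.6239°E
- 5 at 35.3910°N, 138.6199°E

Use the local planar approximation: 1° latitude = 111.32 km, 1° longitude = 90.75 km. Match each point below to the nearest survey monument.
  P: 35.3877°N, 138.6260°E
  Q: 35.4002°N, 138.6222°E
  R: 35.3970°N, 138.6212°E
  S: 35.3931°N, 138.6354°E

P→4; Q→3; R→3; S→3

P at 35.3877°N, 138.6260°E:
  2: √((0.0035·111.32)² + (-0.0048·90.75)²) = √(0.151804 + 0.189747) = 0.5844 km
  3: √((0.0112·111.32)² + (-0.0019·90.75)²) = √(1.554470 + 0.029730) = 1.2587 km
  4: √((-0.0032·111.32)² + (-0.0021·90.75)²) = √(0.126896 + 0.036319) = 0.4040 km
  5: √((0.0033·111.32)² + (-0.0061·90.75)²) = √(0.134950 + 0.306445) = 0.6644 km
  → nearest: 4 (0.4040 km)
Q at 35.4002°N, 138.6222°E:
  2: √((-0.0090·111.32)² + (-0.0010·90.75)²) = √(1.003764 + 0.008236) = 1.0060 km
  3: √((-0.0013·111.32)² + (0.0019·90.75)²) = √(0.020943 + 0.029730) = 0.2251 km
  4: √((-0.0157·111.32)² + (0.0017·90.75)²) = √(3.054539 + 0.023801) = 1.7545 km
  5: √((-0.0092·111.32)² + (-0.0023·90.75)²) = √(1.048871 + 0.043566) = 1.0452 km
  → nearest: 3 (0.2251 km)
R at 35.3970°N, 138.6212°E:
  2: √((-0.0058·111.32)² + (0.0000·90.75)²) = √(0.416872 + 0.000000) = 0.6457 km
  3: √((0.0019·111.32)² + (0.0029·90.75)²) = √(0.044736 + 0.069261) = 0.3376 km
  4: √((-0.0125·111.32)² + (0.0027·90.75)²) = √(1.936272 + 0.060037) = 1.4129 km
  5: √((-0.0060·111.32)² + (-0.0013·90.75)²) = √(0.446117 + 0.013918) = 0.6783 km
  → nearest: 3 (0.3376 km)
S at 35.3931°N, 138.6354°E:
  2: √((-0.0019·111.32)² + (-0.0142·90.75)²) = √(0.044736 + 1.660619) = 1.3059 km
  3: √((0.0058·111.32)² + (-0.0113·90.75)²) = √(0.416872 + 1.051599) = 1.2118 km
  4: √((-0.0086·111.32)² + (-0.0115·90.75)²) = √(0.916523 + 1.089153) = 1.4162 km
  5: √((-0.0021·111.32)² + (-0.0155·90.75)²) = √(0.054649 + 1.978594) = 1.4259 km
  → nearest: 3 (1.2118 km)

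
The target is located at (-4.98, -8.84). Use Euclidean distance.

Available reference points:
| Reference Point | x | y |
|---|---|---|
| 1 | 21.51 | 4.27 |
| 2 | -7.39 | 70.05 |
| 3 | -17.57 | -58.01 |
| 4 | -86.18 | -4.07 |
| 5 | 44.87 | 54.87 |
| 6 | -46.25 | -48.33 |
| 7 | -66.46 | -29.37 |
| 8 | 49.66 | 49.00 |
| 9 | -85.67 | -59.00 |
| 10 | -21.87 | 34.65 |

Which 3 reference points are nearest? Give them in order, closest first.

1, 10, 3

Distances from (-4.98, -8.84):
1: 29.56
2: 78.93
3: 50.76
4: 81.34
5: 80.89
6: 57.12
7: 64.82
8: 79.57
9: 95.01
10: 46.65
Sorted: 1 (29.56) < 10 (46.65) < 3 (50.76) < 6 (57.12) < 7 (64.82) < …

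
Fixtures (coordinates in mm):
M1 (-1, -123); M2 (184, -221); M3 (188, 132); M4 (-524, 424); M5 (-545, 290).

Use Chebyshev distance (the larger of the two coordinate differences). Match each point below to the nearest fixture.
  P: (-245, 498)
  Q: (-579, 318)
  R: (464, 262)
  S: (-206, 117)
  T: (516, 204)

P→M4; Q→M5; R→M3; S→M1; T→M3

P at (-245, 498):
  M1: max(|244|, |-621|) = 621 mm
  M2: max(|429|, |-719|) = 719 mm
  M3: max(|433|, |-366|) = 433 mm
  M4: max(|-279|, |-74|) = 279 mm
  M5: max(|-300|, |-208|) = 300 mm
  → nearest: M4 (279 mm)
Q at (-579, 318):
  M1: max(|578|, |-441|) = 578 mm
  M2: max(|763|, |-539|) = 763 mm
  M3: max(|767|, |-186|) = 767 mm
  M4: max(|55|, |106|) = 106 mm
  M5: max(|34|, |-28|) = 34 mm
  → nearest: M5 (34 mm)
R at (464, 262):
  M1: max(|-465|, |-385|) = 465 mm
  M2: max(|-280|, |-483|) = 483 mm
  M3: max(|-276|, |-130|) = 276 mm
  M4: max(|-988|, |162|) = 988 mm
  M5: max(|-1009|, |28|) = 1009 mm
  → nearest: M3 (276 mm)
S at (-206, 117):
  M1: max(|205|, |-240|) = 240 mm
  M2: max(|390|, |-338|) = 390 mm
  M3: max(|394|, |15|) = 394 mm
  M4: max(|-318|, |307|) = 318 mm
  M5: max(|-339|, |173|) = 339 mm
  → nearest: M1 (240 mm)
T at (516, 204):
  M1: max(|-517|, |-327|) = 517 mm
  M2: max(|-332|, |-425|) = 425 mm
  M3: max(|-328|, |-72|) = 328 mm
  M4: max(|-1040|, |220|) = 1040 mm
  M5: max(|-1061|, |86|) = 1061 mm
  → nearest: M3 (328 mm)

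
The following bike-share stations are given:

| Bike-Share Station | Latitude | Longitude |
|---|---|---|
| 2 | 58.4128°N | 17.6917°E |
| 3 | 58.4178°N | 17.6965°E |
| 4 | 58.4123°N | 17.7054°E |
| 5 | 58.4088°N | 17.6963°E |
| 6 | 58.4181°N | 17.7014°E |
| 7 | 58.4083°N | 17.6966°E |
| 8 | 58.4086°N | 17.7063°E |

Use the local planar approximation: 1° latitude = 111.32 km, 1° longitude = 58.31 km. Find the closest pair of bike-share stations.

5 and 7

Pairwise distances:
2–3: √((0.0050·111.32)² + (0.0048·58.31)²) = √(0.309804 + 0.078337) = 0.6230 km
2–4: √((-0.0005·111.32)² + (0.0137·58.31)²) = √(0.003098 + 0.638157) = 0.8008 km
2–5: √((-0.0040·111.32)² + (0.0046·58.31)²) = √(0.198274 + 0.071945) = 0.5198 km
2–6: √((0.0053·111.32)² + (0.0097·58.31)²) = √(0.348095 + 0.319911) = 0.8173 km
2–7: √((-0.0045·111.32)² + (0.0049·58.31)²) = √(0.250941 + 0.081635) = 0.5767 km
2–8: √((-0.0042·111.32)² + (0.0146·58.31)²) = √(0.218597 + 0.724756) = 0.9713 km
3–4: √((-0.0055·111.32)² + (0.0089·58.31)²) = √(0.374862 + 0.269318) = 0.8026 km
3–5: √((-0.0090·111.32)² + (-0.0002·58.31)²) = √(1.003764 + 0.000136) = 1.0019 km
3–6: √((0.0003·111.32)² + (0.0049·58.31)²) = √(0.001115 + 0.081635) = 0.2877 km
3–7: √((-0.0095·111.32)² + (0.0001·58.31)²) = √(1.118391 + 0.000034) = 1.0576 km
3–8: √((-0.0092·111.32)² + (0.0098·58.31)²) = √(1.048871 + 0.326541) = 1.1728 km
4–5: √((-0.0035·111.32)² + (-0.0091·58.31)²) = √(0.151804 + 0.281559) = 0.6583 km
4–6: √((0.0058·111.32)² + (-0.0040·58.31)²) = √(0.416872 + 0.054401) = 0.6865 km
4–7: √((-0.0040·111.32)² + (-0.0088·58.31)²) = √(0.198274 + 0.263300) = 0.6794 km
4–8: √((-0.0037·111.32)² + (0.0009·58.31)²) = √(0.169648 + 0.002754) = 0.4152 km
5–6: √((0.0093·111.32)² + (0.0051·58.31)²) = √(1.071796 + 0.088435) = 1.0771 km
5–7: √((-0.0005·111.32)² + (0.0003·58.31)²) = √(0.003098 + 0.000306) = 0.0583 km
5–8: √((-0.0002·111.32)² + (0.0100·58.31)²) = √(0.000496 + 0.340006) = 0.5835 km
6–7: √((-0.0098·111.32)² + (-0.0048·58.31)²) = √(1.190141 + 0.078337) = 1.1263 km
6–8: √((-0.0095·111.32)² + (0.0049·58.31)²) = √(1.118391 + 0.081635) = 1.0955 km
7–8: √((0.0003·111.32)² + (0.0097·58.31)²) = √(0.001115 + 0.319911) = 0.5666 km
Closest pair: 5–7 at 0.0583 km.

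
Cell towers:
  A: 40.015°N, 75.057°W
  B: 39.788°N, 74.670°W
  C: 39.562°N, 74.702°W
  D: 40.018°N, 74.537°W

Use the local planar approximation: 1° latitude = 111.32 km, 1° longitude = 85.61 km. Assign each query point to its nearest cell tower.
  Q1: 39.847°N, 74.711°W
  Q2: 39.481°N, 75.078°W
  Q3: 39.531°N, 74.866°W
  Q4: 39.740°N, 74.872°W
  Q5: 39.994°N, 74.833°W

Q1→B; Q2→C; Q3→C; Q4→B; Q5→A

Q1 at 39.847°N, 74.711°W:
  A: √((0.168·111.32)² + (-0.346·85.61)²) = √(349.75583 + 877.40720) = 35.031 km
  B: √((-0.059·111.32)² + (0.041·85.61)²) = √(43.13705 + 12.32017) = 7.447 km
  C: √((-0.285·111.32)² + (0.009·85.61)²) = √(1006.55177 + 0.59365) = 31.736 km
  D: √((0.171·111.32)² + (0.174·85.61)²) = √(362.35864 + 221.89499) = 24.171 km
  → nearest: B (7.447 km)
Q2 at 39.481°N, 75.078°W:
  A: √((0.534·111.32)² + (0.021·85.61)²) = √(3533.69376 + 3.23212) = 59.472 km
  B: √((0.307·111.32)² + (0.408·85.61)²) = √(1167.94703 + 1220.02666) = 48.867 km
  C: √((0.081·111.32)² + (0.376·85.61)²) = √(81.30485 + 1036.15490) = 33.428 km
  D: √((0.537·111.32)² + (0.541·85.61)²) = √(3573.50971 + 2145.08015) = 75.621 km
  → nearest: C (33.428 km)
Q3 at 39.531°N, 74.866°W:
  A: √((0.484·111.32)² + (-0.191·85.61)²) = √(2902.93371 + 267.37188) = 56.305 km
  B: √((0.257·111.32)² + (0.196·85.61)²) = √(818.48861 + 281.55363) = 33.167 km
  C: √((0.031·111.32)² + (0.164·85.61)²) = √(11.90885 + 197.12272) = 14.458 km
  D: √((0.487·111.32)² + (0.329·85.61)²) = √(2939.03202 + 793.30609) = 61.093 km
  → nearest: C (14.458 km)
Q4 at 39.740°N, 74.872°W:
  A: √((0.275·111.32)² + (-0.185·85.61)²) = √(937.15577 + 250.83749) = 34.467 km
  B: √((0.048·111.32)² + (0.202·85.61)²) = √(28.55150 + 299.05546) = 18.100 km
  C: √((-0.178·111.32)² + (0.170·85.61)²) = √(392.63264 + 211.81018) = 24.585 km
  D: √((0.278·111.32)² + (0.335·85.61)²) = √(957.71433 + 822.50512) = 42.193 km
  → nearest: B (18.100 km)
Q5 at 39.994°N, 74.833°W:
  A: √((0.021·111.32)² + (-0.224·85.61)²) = √(5.46493 + 367.74352) = 19.319 km
  B: √((-0.206·111.32)² + (0.163·85.61)²) = √(525.87295 + 194.72612) = 26.844 km
  C: √((-0.432·111.32)² + (0.131·85.61)²) = √(2312.67118 + 125.77421) = 49.381 km
  D: √((0.024·111.32)² + (0.296·85.61)²) = √(7.13787 + 642.14398) = 25.481 km
  → nearest: A (19.319 km)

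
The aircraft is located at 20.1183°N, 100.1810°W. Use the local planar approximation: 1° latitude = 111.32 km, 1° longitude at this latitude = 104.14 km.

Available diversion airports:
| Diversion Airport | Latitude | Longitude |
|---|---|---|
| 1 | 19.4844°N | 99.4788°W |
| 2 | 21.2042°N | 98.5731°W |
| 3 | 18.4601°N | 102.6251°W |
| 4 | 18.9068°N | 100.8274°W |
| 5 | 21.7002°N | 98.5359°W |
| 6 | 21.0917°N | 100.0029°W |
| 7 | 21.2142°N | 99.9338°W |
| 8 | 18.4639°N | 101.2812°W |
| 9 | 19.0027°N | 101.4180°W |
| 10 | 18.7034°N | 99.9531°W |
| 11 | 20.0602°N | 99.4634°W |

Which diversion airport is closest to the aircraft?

Distances from 20.1183°N, 100.1810°W:
1: √((-0.6339·111.32)² + (0.7022·104.14)²) = √(4979.524791 + 5347.573924) = 101.6223 km
2: √((1.0859·111.32)² + (1.6079·104.14)²) = √(14612.551729 + 28038.399350) = 206.5211 km
3: √((-1.6582·111.32)² + (-2.4441·104.14)²) = √(34073.772305 + 64784.794982) = 314.4178 km
4: √((-1.2115·111.32)² + (-0.6464·104.14)²) = √(18188.347047 + 4531.456781) = 150.7309 km
5: √((1.5819·111.32)² + (1.6451·104.14)²) = √(31010.191446 + 29350.787045) = 245.6847 km
6: √((0.9734·111.32)² + (0.1781·104.14)²) = √(11741.648609 + 344.003599) = 109.9348 km
7: √((1.0959·111.32)² + (0.2472·104.14)²) = √(14882.923491 + 662.723055) = 124.6822 km
8: √((-1.6544·111.32)² + (-1.1002·104.14)²) = √(33917.781504 + 13127.391211) = 216.8990 km
9: √((-1.1156·111.32)² + (-1.2370·104.14)²) = √(15422.806383 + 16594.896417) = 178.9349 km
10: √((-1.4149·111.32)² + (0.2279·104.14)²) = √(24808.350464 + 563.279307) = 159.2847 km
11: √((-0.0581·111.32)² + (0.7176·104.14)²) = √(41.831040 + 5584.702034) = 75.0102 km
Minimum: 11 at 75.0102 km.

11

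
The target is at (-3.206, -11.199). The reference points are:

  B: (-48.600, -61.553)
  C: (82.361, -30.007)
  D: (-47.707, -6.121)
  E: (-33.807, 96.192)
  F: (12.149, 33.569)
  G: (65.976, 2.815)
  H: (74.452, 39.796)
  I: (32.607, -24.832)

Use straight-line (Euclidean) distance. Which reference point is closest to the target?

I

Distances from (-3.206, -11.199):
B: √((-45.394)² + (-50.354)²) = √(2060.61524 + 2535.52532) = 67.795
C: √((85.567)² + (-18.808)²) = √(7321.71149 + 353.74086) = 87.610
D: √((-44.501)² + (5.078)²) = √(1980.33900 + 25.78608) = 44.790
E: √((-30.601)² + (107.391)²) = √(936.42120 + 11532.82688) = 111.666
F: √((15.355)² + (44.768)²) = √(235.77602 + 2004.17382) = 47.328
G: √((69.182)² + (14.014)²) = √(4786.14912 + 196.39220) = 70.587
H: √((77.658)² + (50.995)²) = √(6030.76496 + 2600.49002) = 92.905
I: √((35.813)² + (-13.633)²) = √(1282.57097 + 185.85869) = 38.320
Minimum: I at 38.320.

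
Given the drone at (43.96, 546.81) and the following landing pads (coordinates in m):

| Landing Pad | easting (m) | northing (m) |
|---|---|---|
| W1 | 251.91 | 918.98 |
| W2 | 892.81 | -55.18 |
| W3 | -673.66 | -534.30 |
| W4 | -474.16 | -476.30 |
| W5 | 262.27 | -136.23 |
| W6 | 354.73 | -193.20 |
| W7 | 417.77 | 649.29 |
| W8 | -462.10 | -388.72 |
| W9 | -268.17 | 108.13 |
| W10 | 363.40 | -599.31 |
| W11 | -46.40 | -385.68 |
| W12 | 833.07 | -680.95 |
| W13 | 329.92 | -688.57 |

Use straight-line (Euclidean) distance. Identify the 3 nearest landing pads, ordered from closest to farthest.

Distances from (43.96, 546.81):
W1: √((207.95)² + (372.17)²) = √(43243.2025 + 138510.5089) = 426.33 m
W2: √((848.85)² + (-601.99)²) = √(720546.3225 + 362391.9601) = 1040.64 m
W3: √((-717.62)² + (-1081.11)²) = √(514978.4644 + 1168798.8321) = 1297.60 m
W4: √((-518.12)² + (-1023.11)²) = √(268448.3344 + 1046754.0721) = 1146.82 m
W5: √((218.31)² + (-683.04)²) = √(47659.2561 + 466543.6416) = 717.08 m
W6: √((310.77)² + (-740.01)²) = √(96577.9929 + 547614.8001) = 802.62 m
W7: √((373.81)² + (102.48)²) = √(139733.9161 + 10502.1504) = 387.60 m
W8: √((-506.06)² + (-935.53)²) = √(256096.7236 + 875216.3809) = 1063.63 m
W9: √((-312.13)² + (-438.68)²) = √(97425.1369 + 192440.1424) = 538.39 m
W10: √((319.44)² + (-1146.12)²) = √(102041.9136 + 1313591.0544) = 1189.80 m
W11: √((-90.36)² + (-932.49)²) = √(8164.9296 + 869537.6001) = 936.86 m
W12: √((789.11)² + (-1227.76)²) = √(622694.5921 + 1507394.6176) = 1459.48 m
W13: √((285.96)² + (-1235.38)²) = √(81773.1216 + 1526163.7444) = 1268.04 m
Sorted: W7 (387.60 m) < W1 (426.33 m) < W9 (538.39 m) < W5 (717.08 m) < W6 (802.62 m) < …

W7, W1, W9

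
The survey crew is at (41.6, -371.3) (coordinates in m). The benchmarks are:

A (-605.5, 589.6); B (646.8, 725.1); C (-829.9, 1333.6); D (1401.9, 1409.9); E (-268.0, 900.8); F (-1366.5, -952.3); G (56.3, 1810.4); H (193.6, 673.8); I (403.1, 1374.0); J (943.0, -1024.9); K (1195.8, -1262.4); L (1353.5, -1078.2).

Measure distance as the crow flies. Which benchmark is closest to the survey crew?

H

Distances from (41.6, -371.3):
A: √((-647.1)² + (960.9)²) = √(418738.410 + 923328.810) = 1158.5 m
B: √((605.2)² + (1096.4)²) = √(366267.040 + 1202092.960) = 1252.3 m
C: √((-871.5)² + (1704.9)²) = √(759512.250 + 2906684.010) = 1914.7 m
D: √((1360.3)² + (1781.2)²) = √(1850416.090 + 3172673.440) = 2241.2 m
E: √((-309.6)² + (1272.1)²) = √(95852.160 + 1618238.410) = 1309.2 m
F: √((-1408.1)² + (-581.0)²) = √(1982745.610 + 337561.000) = 1523.3 m
G: √((14.7)² + (2181.7)²) = √(216.090 + 4759814.890) = 2181.7 m
H: √((152.0)² + (1045.1)²) = √(23104.000 + 1092234.010) = 1056.1 m
I: √((361.5)² + (1745.3)²) = √(130682.250 + 3046072.090) = 1782.3 m
J: √((901.4)² + (-653.6)²) = √(812521.960 + 427192.960) = 1113.4 m
K: √((1154.2)² + (-891.1)²) = √(1332177.640 + 794059.210) = 1458.2 m
L: √((1311.9)² + (-706.9)²) = √(1721081.610 + 499707.610) = 1490.2 m
Minimum: H at 1056.1 m.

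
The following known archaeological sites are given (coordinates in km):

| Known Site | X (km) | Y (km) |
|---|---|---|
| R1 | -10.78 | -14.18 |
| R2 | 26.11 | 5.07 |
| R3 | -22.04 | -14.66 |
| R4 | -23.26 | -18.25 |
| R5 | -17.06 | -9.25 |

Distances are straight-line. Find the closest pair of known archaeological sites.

R3 and R4

Pairwise distances:
R1–R2: √((36.89)² + (19.25)²) = √(1360.8721 + 370.5625) = 41.61 km
R1–R3: √((-11.26)² + (-0.48)²) = √(126.7876 + 0.2304) = 11.27 km
R1–R4: √((-12.48)² + (-4.07)²) = √(155.7504 + 16.5649) = 13.13 km
R1–R5: √((-6.28)² + (4.93)²) = √(39.4384 + 24.3049) = 7.98 km
R2–R3: √((-48.15)² + (-19.73)²) = √(2318.4225 + 389.2729) = 52.04 km
R2–R4: √((-49.37)² + (-23.32)²) = √(2437.3969 + 543.8224) = 54.60 km
R2–R5: √((-43.17)² + (-14.32)²) = √(1863.6489 + 205.0624) = 45.48 km
R3–R4: √((-1.22)² + (-3.59)²) = √(1.4884 + 12.8881) = 3.79 km
R3–R5: √((4.98)² + (5.41)²) = √(24.8004 + 29.2681) = 7.35 km
R4–R5: √((6.20)² + (9.00)²) = √(38.4400 + 81.0000) = 10.93 km
Closest pair: R3–R4 at 3.79 km.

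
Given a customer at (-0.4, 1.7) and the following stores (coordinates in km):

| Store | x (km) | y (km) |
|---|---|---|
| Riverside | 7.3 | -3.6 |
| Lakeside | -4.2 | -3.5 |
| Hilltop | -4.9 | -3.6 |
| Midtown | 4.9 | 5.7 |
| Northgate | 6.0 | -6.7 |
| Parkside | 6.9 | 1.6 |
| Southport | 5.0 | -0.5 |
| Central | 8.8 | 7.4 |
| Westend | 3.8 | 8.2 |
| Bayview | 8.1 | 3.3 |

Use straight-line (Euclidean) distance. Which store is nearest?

Southport

Distances from (-0.4, 1.7):
Riverside: √((7.7)² + (-5.3)²) = √(59.290 + 28.090) = 9.3 km
Lakeside: √((-3.8)² + (-5.2)²) = √(14.440 + 27.040) = 6.4 km
Hilltop: √((-4.5)² + (-5.3)²) = √(20.250 + 28.090) = 7.0 km
Midtown: √((5.3)² + (4.0)²) = √(28.090 + 16.000) = 6.6 km
Northgate: √((6.4)² + (-8.4)²) = √(40.960 + 70.560) = 10.6 km
Parkside: √((7.3)² + (-0.1)²) = √(53.290 + 0.010) = 7.3 km
Southport: √((5.4)² + (-2.2)²) = √(29.160 + 4.840) = 5.8 km
Central: √((9.2)² + (5.7)²) = √(84.640 + 32.490) = 10.8 km
Westend: √((4.2)² + (6.5)²) = √(17.640 + 42.250) = 7.7 km
Bayview: √((8.5)² + (1.6)²) = √(72.250 + 2.560) = 8.6 km
Minimum: Southport at 5.8 km.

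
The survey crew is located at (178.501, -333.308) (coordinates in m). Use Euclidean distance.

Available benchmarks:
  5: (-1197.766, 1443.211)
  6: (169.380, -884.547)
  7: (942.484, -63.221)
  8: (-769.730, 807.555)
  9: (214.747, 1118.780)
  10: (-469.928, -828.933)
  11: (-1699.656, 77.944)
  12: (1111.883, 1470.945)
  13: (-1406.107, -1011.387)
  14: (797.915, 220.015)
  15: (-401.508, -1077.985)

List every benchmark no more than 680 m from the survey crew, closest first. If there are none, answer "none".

Distances from (178.501, -333.308):
5: √((-1376.267)² + (1776.519)²) = √(1894110.85529 + 3156019.75736) = 2247.250 m
6: √((-9.121)² + (-551.239)²) = √(83.19264 + 303864.43512) = 551.314 m
7: √((763.983)² + (270.087)²) = √(583670.02429 + 72946.98757) = 810.319 m
8: √((-948.231)² + (1140.863)²) = √(899142.02936 + 1301568.38477) = 1483.479 m
9: √((36.246)² + (1452.088)²) = √(1313.77252 + 2108559.55974) = 1452.540 m
10: √((-648.429)² + (-495.625)²) = √(420460.16804 + 245644.14062) = 816.152 m
11: √((-1878.157)² + (411.252)²) = √(3527473.71665 + 169128.20750) = 1922.655 m
12: √((933.382)² + (1804.253)²) = √(871201.95792 + 3255328.88801) = 2031.386 m
13: √((-1584.608)² + (-678.079)²) = √(2510982.51366 + 459791.13024) = 1723.593 m
14: √((619.414)² + (553.323)²) = √(383673.70340 + 306166.34233) = 830.566 m
15: √((-580.009)² + (-744.677)²) = √(336410.44008 + 554543.83433) = 943.904 m
Threshold 680 m: 6 (551.314 m) is within range.

6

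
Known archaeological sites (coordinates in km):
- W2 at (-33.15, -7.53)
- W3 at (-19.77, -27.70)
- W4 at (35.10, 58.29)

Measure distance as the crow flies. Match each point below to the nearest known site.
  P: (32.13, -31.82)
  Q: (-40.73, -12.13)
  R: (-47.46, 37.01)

P→W3; Q→W2; R→W2

P at (32.13, -31.82):
  W2: √((-65.28)² + (24.29)²) = √(4261.4784 + 590.0041) = 69.65 km
  W3: √((-51.90)² + (4.12)²) = √(2693.6100 + 16.9744) = 52.06 km
  W4: √((2.97)² + (90.11)²) = √(8.8209 + 8119.8121) = 90.16 km
  → nearest: W3 (52.06 km)
Q at (-40.73, -12.13):
  W2: √((7.58)² + (4.60)²) = √(57.4564 + 21.1600) = 8.87 km
  W3: √((20.96)² + (-15.57)²) = √(439.3216 + 242.4249) = 26.11 km
  W4: √((75.83)² + (70.42)²) = √(5750.1889 + 4958.9764) = 103.49 km
  → nearest: W2 (8.87 km)
R at (-47.46, 37.01):
  W2: √((14.31)² + (-44.54)²) = √(204.7761 + 1983.8116) = 46.78 km
  W3: √((27.69)² + (-64.71)²) = √(766.7361 + 4187.3841) = 70.39 km
  W4: √((82.56)² + (21.28)²) = √(6816.1536 + 452.8384) = 85.26 km
  → nearest: W2 (46.78 km)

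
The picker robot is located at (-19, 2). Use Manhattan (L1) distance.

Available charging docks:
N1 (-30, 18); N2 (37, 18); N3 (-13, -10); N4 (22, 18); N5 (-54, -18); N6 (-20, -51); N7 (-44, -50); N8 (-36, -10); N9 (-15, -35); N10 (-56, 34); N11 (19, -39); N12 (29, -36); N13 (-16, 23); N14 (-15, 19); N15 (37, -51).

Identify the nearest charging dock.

N3

Distances from (-19, 2):
N1: 27
N2: 72
N3: 18
N4: 57
N5: 55
N6: 54
N7: 77
N8: 29
N9: 41
N10: 69
N11: 79
N12: 86
N13: 24
N14: 21
N15: 109
Minimum: N3 at 18.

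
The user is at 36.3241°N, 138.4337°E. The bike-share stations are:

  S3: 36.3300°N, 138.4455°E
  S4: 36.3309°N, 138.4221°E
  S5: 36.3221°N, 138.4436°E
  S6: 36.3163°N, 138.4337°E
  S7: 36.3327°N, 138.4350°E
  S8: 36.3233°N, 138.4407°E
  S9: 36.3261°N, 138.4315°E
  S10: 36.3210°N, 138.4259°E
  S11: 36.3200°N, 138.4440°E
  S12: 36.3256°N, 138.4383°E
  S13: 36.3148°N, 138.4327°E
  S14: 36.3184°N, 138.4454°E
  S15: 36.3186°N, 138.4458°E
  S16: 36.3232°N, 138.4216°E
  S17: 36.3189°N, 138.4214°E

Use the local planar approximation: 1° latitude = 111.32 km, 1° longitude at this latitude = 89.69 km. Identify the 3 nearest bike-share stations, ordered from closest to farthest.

Distances from 36.3241°N, 138.4337°E:
S3: √((0.0059·111.32)² + (0.0118·89.69)²) = √(0.431370 + 1.120088) = 1.2456 km
S4: √((0.0068·111.32)² + (-0.0116·89.69)²) = √(0.573013 + 1.082440) = 1.2866 km
S5: √((-0.0020·111.32)² + (0.0099·89.69)²) = √(0.049569 + 0.788421) = 0.9154 km
S6: √((-0.0078·111.32)² + (0.0000·89.69)²) = √(0.753938 + 0.000000) = 0.8683 km
S7: √((0.0086·111.32)² + (0.0013·89.69)²) = √(0.916523 + 0.013595) = 0.9644 km
S8: √((-0.0008·111.32)² + (0.0070·89.69)²) = √(0.007931 + 0.394171) = 0.6341 km
S9: √((0.0020·111.32)² + (-0.0022·89.69)²) = √(0.049569 + 0.038934) = 0.2975 km
S10: √((-0.0031·111.32)² + (-0.0078·89.69)²) = √(0.119088 + 0.489415) = 0.7801 km
S11: √((-0.0041·111.32)² + (0.0103·89.69)²) = √(0.208312 + 0.853419) = 1.0304 km
S12: √((0.0015·111.32)² + (0.0046·89.69)²) = √(0.027882 + 0.170217) = 0.4451 km
S13: √((-0.0093·111.32)² + (-0.0010·89.69)²) = √(1.071796 + 0.008044) = 1.0392 km
S14: √((-0.0057·111.32)² + (0.0117·89.69)²) = √(0.402621 + 1.101184) = 1.2263 km
S15: √((-0.0055·111.32)² + (0.0121·89.69)²) = √(0.374862 + 1.177765) = 1.2460 km
S16: √((-0.0009·111.32)² + (-0.0121·89.69)²) = √(0.010038 + 1.177765) = 1.0899 km
S17: √((-0.0052·111.32)² + (-0.0123·89.69)²) = √(0.335084 + 1.217022) = 1.2458 km
Sorted: S9 (0.2975 km) < S12 (0.4451 km) < S8 (0.6341 km) < S10 (0.7801 km) < S6 (0.8683 km) < …

S9, S12, S8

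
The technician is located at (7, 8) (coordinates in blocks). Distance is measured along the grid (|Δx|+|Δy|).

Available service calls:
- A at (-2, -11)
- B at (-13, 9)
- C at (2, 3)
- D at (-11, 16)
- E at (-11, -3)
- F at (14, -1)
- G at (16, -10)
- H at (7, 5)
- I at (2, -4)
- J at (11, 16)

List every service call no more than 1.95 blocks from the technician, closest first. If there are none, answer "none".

none

Distances from (7, 8):
A: |-9| + |-19| = 9 + 19 = 28 blocks
B: |-20| + |1| = 20 + 1 = 21 blocks
C: |-5| + |-5| = 5 + 5 = 10 blocks
D: |-18| + |8| = 18 + 8 = 26 blocks
E: |-18| + |-11| = 18 + 11 = 29 blocks
F: |7| + |-9| = 7 + 9 = 16 blocks
G: |9| + |-18| = 9 + 18 = 27 blocks
H: |0| + |-3| = 0 + 3 = 3 blocks
I: |-5| + |-12| = 5 + 12 = 17 blocks
J: |4| + |8| = 4 + 8 = 12 blocks
Threshold 1.95 blocks: none within range.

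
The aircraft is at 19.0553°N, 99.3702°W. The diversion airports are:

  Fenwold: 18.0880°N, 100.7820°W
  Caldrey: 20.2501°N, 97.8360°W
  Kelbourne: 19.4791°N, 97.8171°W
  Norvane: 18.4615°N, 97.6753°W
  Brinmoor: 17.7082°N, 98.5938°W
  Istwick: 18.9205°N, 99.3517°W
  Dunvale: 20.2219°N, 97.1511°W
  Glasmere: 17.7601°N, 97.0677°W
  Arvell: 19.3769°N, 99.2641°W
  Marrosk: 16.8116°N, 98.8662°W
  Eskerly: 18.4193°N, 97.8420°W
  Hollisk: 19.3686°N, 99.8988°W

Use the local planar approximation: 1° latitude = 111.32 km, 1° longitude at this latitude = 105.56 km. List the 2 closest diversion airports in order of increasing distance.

Distances from 19.0553°N, 99.3702°W:
Fenwold: √((-0.9673·111.32)² + (-1.4118·105.56)²) = √(11594.947081 + 22209.824061) = 183.8607 km
Caldrey: √((1.1948·111.32)² + (1.5342·105.56)²) = √(17690.366202 + 26227.851733) = 209.5667 km
Kelbourne: √((0.4238·111.32)² + (1.5531·105.56)²) = √(2225.708580 + 26878.040407) = 170.5982 km
Norvane: √((-0.5938·111.32)² + (1.6949·105.56)²) = √(4369.450078 + 32010.092009) = 190.7342 km
Brinmoor: √((-1.3471·111.32)² + (0.7764·105.56)²) = √(22487.753267 + 6716.914444) = 170.8937 km
Istwick: √((-0.1348·111.32)² + (0.0185·105.56)²) = √(225.178115 + 3.813662) = 15.1325 km
Dunvale: √((1.1666·111.32)² + (2.2191·105.56)²) = √(16865.155100 + 54872.217329) = 267.8383 km
Glasmere: √((-1.2952·111.32)² + (2.3025·105.56)²) = √(20788.352234 + 59074.226094) = 282.5997 km
Arvell: √((0.3216·111.32)² + (0.1061·105.56)²) = √(1281.676659 + 125.438118) = 37.5115 km
Marrosk: √((-2.2437·111.32)² + (0.5040·105.56)²) = √(62384.395507 + 2830.478341) = 255.3720 km
Eskerly: √((-0.6360·111.32)² + (1.5282·105.56)²) = √(5012.572032 + 26023.107381) = 176.1695 km
Hollisk: √((0.3133·111.32)² + (-0.5286·105.56)²) = √(1216.374158 + 3113.530187) = 65.8020 km
Sorted: Istwick (15.1325 km) < Arvell (37.5115 km) < Hollisk (65.8020 km) < Kelbourne (170.5982 km) < …

Istwick, Arvell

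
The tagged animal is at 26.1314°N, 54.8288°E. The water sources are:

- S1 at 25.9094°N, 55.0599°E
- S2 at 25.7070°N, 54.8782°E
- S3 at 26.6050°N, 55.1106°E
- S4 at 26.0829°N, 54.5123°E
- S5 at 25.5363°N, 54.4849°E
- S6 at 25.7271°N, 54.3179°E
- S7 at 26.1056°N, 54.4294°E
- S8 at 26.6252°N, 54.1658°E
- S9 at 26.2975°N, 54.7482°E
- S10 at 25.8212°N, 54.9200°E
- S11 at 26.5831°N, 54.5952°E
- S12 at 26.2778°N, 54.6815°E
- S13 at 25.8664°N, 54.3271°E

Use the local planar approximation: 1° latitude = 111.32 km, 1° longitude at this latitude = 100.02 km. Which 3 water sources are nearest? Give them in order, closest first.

Distances from 26.1314°N, 54.8288°E:
S1: 33.8381 km
S2: 47.5019 km
S3: 59.7825 km
S4: 32.1134 km
S5: 74.6441 km
S6: 68.0943 km
S7: 40.0511 km
S8: 86.1344 km
S9: 20.1712 km
S10: 35.7160 km
S11: 55.4465 km
S12: 21.9695 km
S13: 58.2089 km
Sorted: S9 (20.1712 km) < S12 (21.9695 km) < S4 (32.1134 km) < S1 (33.8381 km) < S10 (35.7160 km) < …

S9, S12, S4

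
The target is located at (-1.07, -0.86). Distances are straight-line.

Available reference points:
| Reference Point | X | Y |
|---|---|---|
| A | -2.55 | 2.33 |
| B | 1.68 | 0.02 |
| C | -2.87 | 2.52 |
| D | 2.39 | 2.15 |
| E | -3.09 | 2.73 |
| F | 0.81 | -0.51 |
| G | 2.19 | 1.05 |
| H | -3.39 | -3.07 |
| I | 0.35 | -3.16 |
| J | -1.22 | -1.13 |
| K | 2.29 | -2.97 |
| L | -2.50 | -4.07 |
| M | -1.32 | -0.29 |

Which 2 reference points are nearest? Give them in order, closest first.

Distances from (-1.07, -0.86):
A: √((-1.48)² + (3.19)²) = √(2.1904 + 10.1761) = 3.52
B: √((2.75)² + (0.88)²) = √(7.5625 + 0.7744) = 2.89
C: √((-1.80)² + (3.38)²) = √(3.2400 + 11.4244) = 3.83
D: √((3.46)² + (3.01)²) = √(11.9716 + 9.0601) = 4.59
E: √((-2.02)² + (3.59)²) = √(4.0804 + 12.8881) = 4.12
F: √((1.88)² + (0.35)²) = √(3.5344 + 0.1225) = 1.91
G: √((3.26)² + (1.91)²) = √(10.6276 + 3.6481) = 3.78
H: √((-2.32)² + (-2.21)²) = √(5.3824 + 4.8841) = 3.20
I: √((1.42)² + (-2.30)²) = √(2.0164 + 5.2900) = 2.70
J: √((-0.15)² + (-0.27)²) = √(0.0225 + 0.0729) = 0.31
K: √((3.36)² + (-2.11)²) = √(11.2896 + 4.4521) = 3.97
L: √((-1.43)² + (-3.21)²) = √(2.0449 + 10.3041) = 3.51
M: √((-0.25)² + (0.57)²) = √(0.0625 + 0.3249) = 0.62
Sorted: J (0.31) < M (0.62) < F (1.91) < I (2.70) < …

J, M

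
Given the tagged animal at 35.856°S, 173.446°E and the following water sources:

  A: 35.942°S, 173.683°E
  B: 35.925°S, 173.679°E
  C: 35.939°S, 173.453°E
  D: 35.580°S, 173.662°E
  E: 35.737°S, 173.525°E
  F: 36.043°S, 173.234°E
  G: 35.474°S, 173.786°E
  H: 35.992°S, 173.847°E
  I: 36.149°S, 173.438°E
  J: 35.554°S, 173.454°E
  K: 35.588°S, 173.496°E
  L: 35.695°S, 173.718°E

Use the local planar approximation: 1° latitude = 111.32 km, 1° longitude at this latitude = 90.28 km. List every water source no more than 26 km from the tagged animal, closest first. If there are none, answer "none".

C, E, B, A

Distances from 35.856°S, 173.446°E:
A: √((-0.086·111.32)² + (0.237·90.28)²) = √(91.65229 + 457.80422) = 23.440 km
B: √((-0.069·111.32)² + (0.233·90.28)²) = √(58.99899 + 442.48132) = 22.394 km
C: √((-0.083·111.32)² + (0.007·90.28)²) = √(85.36947 + 0.39937) = 9.261 km
D: √((0.276·111.32)² + (0.216·90.28)²) = √(943.98384 + 380.26872) = 36.390 km
E: √((0.119·111.32)² + (0.079·90.28)²) = √(175.48513 + 50.86714) = 15.045 km
F: √((-0.187·111.32)² + (-0.212·90.28)²) = √(433.34083 + 366.31510) = 28.278 km
G: √((0.382·111.32)² + (0.340·90.28)²) = √(1808.31099 + 942.19530) = 52.445 km
H: √((-0.136·111.32)² + (0.401·90.28)²) = √(229.20507 + 1310.60508) = 39.240 km
I: √((-0.293·111.32)² + (-0.008·90.28)²) = √(1063.85303 + 0.52163) = 32.625 km
J: √((0.302·111.32)² + (0.008·90.28)²) = √(1130.21296 + 0.52163) = 33.626 km
K: √((0.268·111.32)² + (0.050·90.28)²) = √(890.05324 + 20.37620) = 30.173 km
L: √((0.161·111.32)² + (0.272·90.28)²) = √(321.21672 + 603.00499) = 30.401 km
Threshold 26 km: C (9.261 km), E (15.045 km), B (22.394 km), A (23.440 km) are within range.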